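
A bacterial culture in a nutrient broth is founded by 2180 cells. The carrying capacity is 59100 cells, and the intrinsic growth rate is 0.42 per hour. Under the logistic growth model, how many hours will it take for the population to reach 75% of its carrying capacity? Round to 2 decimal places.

10.38 hours

A = (K − N₀)/N₀ = (59100 − 2180)/2180 = 26.11.
Solve 59100/(1 + 26.11·e^(−0.42t)) = 44325: 1 + 26.11·e^(−0.42t) = 1.3333, so e^(−0.42t) = 0.0127665.
−0.42·t = ln(0.0127665) = -4.3609, so t = 4.3609/0.42 = 10.383.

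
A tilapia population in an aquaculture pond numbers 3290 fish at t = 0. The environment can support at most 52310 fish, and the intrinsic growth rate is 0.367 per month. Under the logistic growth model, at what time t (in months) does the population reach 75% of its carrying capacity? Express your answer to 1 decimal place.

10.4 months

A = (K − N₀)/N₀ = (52310 − 3290)/3290 = 14.9.
Solve 52310/(1 + 14.9·e^(−0.367t)) = 39232.5: 1 + 14.9·e^(−0.367t) = 1.3333, so e^(−0.367t) = 0.0223718.
−0.367·t = ln(0.0223718) = -3.8, so t = 3.8/0.367 = 10.354.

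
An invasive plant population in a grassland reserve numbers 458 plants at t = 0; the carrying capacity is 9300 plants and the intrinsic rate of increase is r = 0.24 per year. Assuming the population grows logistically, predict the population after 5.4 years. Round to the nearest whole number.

A = (K − N₀)/N₀ = (9300 − 458)/458 = 19.306.
N(t) = K/(1 + A·e^(−rt)) = 9300/(1 + 19.306×e^(−0.24×5.4)).
e^(−1.296) = 0.27362; denominator = 1 + 19.306×0.27362 = 6.2825.
N = 9300/6.2825 = 1480.3.

1480 plants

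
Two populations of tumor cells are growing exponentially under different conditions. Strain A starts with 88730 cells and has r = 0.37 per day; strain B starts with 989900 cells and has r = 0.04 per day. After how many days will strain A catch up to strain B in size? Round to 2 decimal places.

7.31 days

Set 88730·e^(0.37t) = 989900·e^(0.04t).
e^((0.37 − 0.04)t) = 989900/88730 → e^(0.33·t) = 11.156.
0.33·t = ln(11.156) = 2.412, so t = 2.412/0.33 = 7.3091.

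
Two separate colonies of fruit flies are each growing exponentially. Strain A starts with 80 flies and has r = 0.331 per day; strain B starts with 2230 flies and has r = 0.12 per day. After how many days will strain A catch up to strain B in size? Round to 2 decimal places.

15.77 days

Set 80·e^(0.331t) = 2230·e^(0.12t).
e^((0.331 − 0.12)t) = 2230/80 → e^(0.211·t) = 27.875.
0.211·t = ln(27.875) = 3.3277, so t = 3.3277/0.211 = 15.771.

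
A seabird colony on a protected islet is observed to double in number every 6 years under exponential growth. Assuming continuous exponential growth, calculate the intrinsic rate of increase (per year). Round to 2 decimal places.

0.12 per year

r = ln(2)/t_d = 0.6931/6 = 0.11552.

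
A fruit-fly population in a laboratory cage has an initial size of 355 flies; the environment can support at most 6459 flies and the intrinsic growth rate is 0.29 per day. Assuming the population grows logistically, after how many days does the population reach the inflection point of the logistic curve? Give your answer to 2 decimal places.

9.81 days

Logistic growth is fastest at N = K/2 = 3229.5.
A = (K − N₀)/N₀ = 17.194. Set K/(1 + A·e^(−rt)) = K/2 → A·e^(−rt) = 1.
e^(−0.29t) = 1/17.194 = 0.0581586, so t = ln(17.194)/0.29 = 2.8446/0.29 = 9.8089.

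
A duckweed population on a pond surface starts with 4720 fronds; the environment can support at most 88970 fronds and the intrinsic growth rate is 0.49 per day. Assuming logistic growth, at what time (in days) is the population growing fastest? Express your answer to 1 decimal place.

Logistic growth is fastest at N = K/2 = 44485.
A = (K − N₀)/N₀ = 17.85. Set K/(1 + A·e^(−rt)) = K/2 → A·e^(−rt) = 1.
e^(−0.49t) = 1/17.85 = 0.0560237, so t = ln(17.85)/0.49 = 2.882/0.49 = 5.8816.

5.9 days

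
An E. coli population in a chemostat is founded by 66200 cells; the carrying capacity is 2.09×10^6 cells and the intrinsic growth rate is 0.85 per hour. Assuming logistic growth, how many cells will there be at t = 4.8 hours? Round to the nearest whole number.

1377830 cells

A = (K − N₀)/N₀ = (2.09×10^6 − 66200)/66200 = 30.571.
N(t) = K/(1 + A·e^(−rt)) = 2.09×10^6/(1 + 30.571×e^(−0.85×4.8)).
e^(−4.08) = 0.016907; denominator = 1 + 30.571×0.016907 = 1.5169.
N = 2.09×10^6/1.5169 = 1.37783×10^6.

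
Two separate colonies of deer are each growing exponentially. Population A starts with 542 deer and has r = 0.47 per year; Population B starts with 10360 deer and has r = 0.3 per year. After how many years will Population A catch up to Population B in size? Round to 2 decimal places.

17.36 years

Set 542·e^(0.47t) = 10360·e^(0.3t).
e^((0.47 − 0.3)t) = 10360/542 → e^(0.17·t) = 19.114.
0.17·t = ln(19.114) = 2.9504, so t = 2.9504/0.17 = 17.356.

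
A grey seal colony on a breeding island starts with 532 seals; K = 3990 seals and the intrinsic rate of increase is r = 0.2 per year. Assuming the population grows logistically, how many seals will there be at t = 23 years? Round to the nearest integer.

3745 seals

A = (K − N₀)/N₀ = (3990 − 532)/532 = 6.5.
N(t) = K/(1 + A·e^(−rt)) = 3990/(1 + 6.5×e^(−0.2×23)).
e^(−4.6) = 0.010052; denominator = 1 + 6.5×0.010052 = 1.0653.
N = 3990/1.0653 = 3745.29.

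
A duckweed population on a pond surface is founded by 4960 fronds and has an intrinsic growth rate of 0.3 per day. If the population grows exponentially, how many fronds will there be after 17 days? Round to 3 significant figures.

814000 fronds

N(t) = N₀·e^(rt) = 4960 × e^(0.3×17) = 4960 × e^5.1.
e^5.1 ≈ 164.02, so N ≈ 4960 × 164.02 = 813549.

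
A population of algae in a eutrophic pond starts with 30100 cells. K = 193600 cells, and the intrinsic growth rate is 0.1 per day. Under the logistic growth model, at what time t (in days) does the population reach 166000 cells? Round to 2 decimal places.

34.86 days

A = (K − N₀)/N₀ = (193600 − 30100)/30100 = 5.4319.
Solve 193600/(1 + 5.4319·e^(−0.1t)) = 166000: 1 + 5.4319·e^(−0.1t) = 1.1663, so e^(−0.1t) = 0.030609.
−0.1·t = ln(0.030609) = -3.4865, so t = 3.4865/0.1 = 34.865.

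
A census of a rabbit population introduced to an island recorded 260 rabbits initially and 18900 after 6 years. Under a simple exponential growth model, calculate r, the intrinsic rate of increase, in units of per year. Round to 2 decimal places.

From N(t) = N₀·e^(rt): e^(r·6) = 18900/260 = 72.692.
r·6 = ln(72.692) = 4.2862, so r = 4.2862/6 = 0.71437.

0.71 per year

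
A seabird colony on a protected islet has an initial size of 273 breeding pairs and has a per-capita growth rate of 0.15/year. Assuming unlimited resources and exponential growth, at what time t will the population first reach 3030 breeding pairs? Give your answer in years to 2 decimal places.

Set N₀·e^(rt) = 3030: e^(0.15·t) = 3030/273 = 11.099.
0.15·t = ln(11.099) = 2.4068, so t = 2.4068/0.15 = 16.046.

16.05 years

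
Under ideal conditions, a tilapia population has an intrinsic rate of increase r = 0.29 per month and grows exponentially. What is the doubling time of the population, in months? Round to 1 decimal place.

2.4 months

Doubling time t_d = ln(2)/r = 0.6931/0.29 = 2.3902.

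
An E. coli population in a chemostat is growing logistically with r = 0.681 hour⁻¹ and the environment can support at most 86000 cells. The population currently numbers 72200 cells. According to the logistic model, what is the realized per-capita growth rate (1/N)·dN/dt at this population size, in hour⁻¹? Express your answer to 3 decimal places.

0.109 per hour

(1/N)·dN/dt = r(1 − N/K) = 0.681 × (1 − 72200/86000).
= 0.681 × 0.16047 = 0.10928.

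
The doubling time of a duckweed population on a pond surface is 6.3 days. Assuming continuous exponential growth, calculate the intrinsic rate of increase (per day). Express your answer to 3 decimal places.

0.110 per day

r = ln(2)/t_d = 0.6931/6.3 = 0.11002.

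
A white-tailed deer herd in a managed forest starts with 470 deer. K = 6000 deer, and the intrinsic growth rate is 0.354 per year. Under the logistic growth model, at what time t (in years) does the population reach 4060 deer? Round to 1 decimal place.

9.1 years

A = (K − N₀)/N₀ = (6000 − 470)/470 = 11.766.
Solve 6000/(1 + 11.766·e^(−0.354t)) = 4060: 1 + 11.766·e^(−0.354t) = 1.4778, so e^(−0.354t) = 0.0406114.
−0.354·t = ln(0.0406114) = -3.2037, so t = 3.2037/0.354 = 9.05.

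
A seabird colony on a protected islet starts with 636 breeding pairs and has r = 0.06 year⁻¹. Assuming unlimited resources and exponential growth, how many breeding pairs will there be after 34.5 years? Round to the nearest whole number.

N(t) = N₀·e^(rt) = 636 × e^(0.06×34.5) = 636 × e^2.07.
e^2.07 ≈ 7.9248, so N ≈ 636 × 7.9248 = 5040.19.

5040 breeding pairs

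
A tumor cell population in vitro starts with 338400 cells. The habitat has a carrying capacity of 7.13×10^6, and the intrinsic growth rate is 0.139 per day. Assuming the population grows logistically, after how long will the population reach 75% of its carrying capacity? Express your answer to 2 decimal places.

29.48 days

A = (K − N₀)/N₀ = (7.13×10^6 − 338400)/338400 = 20.07.
Solve 7.13×10^6/(1 + 20.07·e^(−0.139t)) = 5.3475×10^6: 1 + 20.07·e^(−0.139t) = 1.3333, so e^(−0.139t) = 0.0166088.
−0.139·t = ln(0.0166088) = -4.0978, so t = 4.0978/0.139 = 29.481.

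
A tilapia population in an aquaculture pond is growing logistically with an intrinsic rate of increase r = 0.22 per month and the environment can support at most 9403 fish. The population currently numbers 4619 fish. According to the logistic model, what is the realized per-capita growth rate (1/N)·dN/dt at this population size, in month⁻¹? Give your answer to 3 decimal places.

0.112 per month

(1/N)·dN/dt = r(1 − N/K) = 0.22 × (1 − 4619/9403).
= 0.22 × 0.50877 = 0.11193.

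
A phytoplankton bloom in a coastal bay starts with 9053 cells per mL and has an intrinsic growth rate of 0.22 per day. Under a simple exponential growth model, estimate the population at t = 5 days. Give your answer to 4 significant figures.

27200 cells per mL

N(t) = N₀·e^(rt) = 9053 × e^(0.22×5) = 9053 × e^1.1.
e^1.1 ≈ 3.0042, so N ≈ 9053 × 3.0042 = 27196.7.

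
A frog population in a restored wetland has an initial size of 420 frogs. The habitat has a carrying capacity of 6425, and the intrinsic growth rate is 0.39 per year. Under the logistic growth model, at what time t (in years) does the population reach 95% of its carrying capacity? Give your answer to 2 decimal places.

14.37 years

A = (K − N₀)/N₀ = (6425 − 420)/420 = 14.298.
Solve 6425/(1 + 14.298·e^(−0.39t)) = 6103.75: 1 + 14.298·e^(−0.39t) = 1.0526, so e^(−0.39t) = 0.00368114.
−0.39·t = ln(0.00368114) = -5.6045, so t = 5.6045/0.39 = 14.371.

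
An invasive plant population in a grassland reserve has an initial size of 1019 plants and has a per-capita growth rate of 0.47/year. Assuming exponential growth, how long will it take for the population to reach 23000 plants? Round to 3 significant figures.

6.63 years

Set N₀·e^(rt) = 23000: e^(0.47·t) = 23000/1019 = 22.571.
0.47·t = ln(22.571) = 3.1167, so t = 3.1167/0.47 = 6.6312.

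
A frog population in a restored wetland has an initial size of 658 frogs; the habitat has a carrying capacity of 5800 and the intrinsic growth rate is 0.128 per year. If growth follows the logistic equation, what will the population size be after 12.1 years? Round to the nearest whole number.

2180 frogs

A = (K − N₀)/N₀ = (5800 − 658)/658 = 7.8146.
N(t) = K/(1 + A·e^(−rt)) = 5800/(1 + 7.8146×e^(−0.128×12.1)).
e^(−1.549) = 0.2125; denominator = 1 + 7.8146×0.2125 = 2.6606.
N = 5800/2.6606 = 2179.94.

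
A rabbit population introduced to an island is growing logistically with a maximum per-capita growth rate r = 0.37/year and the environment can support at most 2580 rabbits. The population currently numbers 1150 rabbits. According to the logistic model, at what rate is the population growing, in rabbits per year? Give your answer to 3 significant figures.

236 rabbits per year

dN/dt = rN(1 − N/K) = 0.37 × 1150 × (1 − 1150/2580).
1 − 1150/2580 = 0.55426; dN/dt = 0.37 × 1150 × 0.55426 = 235.84.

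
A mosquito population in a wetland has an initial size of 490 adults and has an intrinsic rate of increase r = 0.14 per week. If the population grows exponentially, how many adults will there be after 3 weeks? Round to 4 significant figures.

N(t) = N₀·e^(rt) = 490 × e^(0.14×3) = 490 × e^0.42.
e^0.42 ≈ 1.522, so N ≈ 490 × 1.522 = 745.761.

745.8 adults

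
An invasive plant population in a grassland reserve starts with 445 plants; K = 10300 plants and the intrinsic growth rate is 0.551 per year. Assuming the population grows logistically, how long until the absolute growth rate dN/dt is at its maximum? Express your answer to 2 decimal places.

Logistic growth is fastest at N = K/2 = 5150.
A = (K − N₀)/N₀ = 22.146. Set K/(1 + A·e^(−rt)) = K/2 → A·e^(−rt) = 1.
e^(−0.551t) = 1/22.146 = 0.0451547, so t = ln(22.146)/0.551 = 3.0977/0.551 = 5.6219.

5.62 years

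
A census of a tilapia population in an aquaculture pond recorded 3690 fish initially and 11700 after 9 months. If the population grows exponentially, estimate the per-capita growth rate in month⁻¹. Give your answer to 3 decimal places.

0.128 per month

From N(t) = N₀·e^(rt): e^(r·9) = 11700/3690 = 3.1707.
r·9 = ln(3.1707) = 1.154, so r = 1.154/9 = 0.12822.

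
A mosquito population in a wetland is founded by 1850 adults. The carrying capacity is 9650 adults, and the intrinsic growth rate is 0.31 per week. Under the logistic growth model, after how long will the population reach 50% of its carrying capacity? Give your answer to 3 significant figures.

A = (K − N₀)/N₀ = (9650 − 1850)/1850 = 4.2162.
Solve 9650/(1 + 4.2162·e^(−0.31t)) = 4825: 1 + 4.2162·e^(−0.31t) = 2, so e^(−0.31t) = 0.237179.
−0.31·t = ln(0.237179) = -1.4389, so t = 1.4389/0.31 = 4.6417.

4.64 weeks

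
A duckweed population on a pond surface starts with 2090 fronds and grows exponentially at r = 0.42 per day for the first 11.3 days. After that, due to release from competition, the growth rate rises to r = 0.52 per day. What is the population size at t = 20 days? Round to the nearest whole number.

22184831 fronds

Phase 1: N(11.3) = 2090·e^(0.42×11.3) = 2090·e^4.746 = 240607.
Phase 2 runs for 20 − 11.3 = 8.7 days at r = 0.52.
N(20) = 240607·e^(0.52×8.7) = 240607·e^4.524 = 2.218483×10^7.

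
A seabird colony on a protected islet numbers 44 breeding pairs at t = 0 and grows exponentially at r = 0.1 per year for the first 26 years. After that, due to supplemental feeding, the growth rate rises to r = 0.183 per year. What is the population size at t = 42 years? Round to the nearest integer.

11072 breeding pairs

Phase 1: N(26) = 44·e^(0.1×26) = 44·e^2.6 = 592.404.
Phase 2 runs for 42 − 26 = 16 years at r = 0.183.
N(42) = 592.404·e^(0.183×16) = 592.404·e^2.928 = 11072.2.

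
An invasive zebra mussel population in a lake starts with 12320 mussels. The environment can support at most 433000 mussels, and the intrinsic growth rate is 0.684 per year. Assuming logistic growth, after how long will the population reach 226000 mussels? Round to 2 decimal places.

5.29 years

A = (K − N₀)/N₀ = (433000 − 12320)/12320 = 34.146.
Solve 433000/(1 + 34.146·e^(−0.684t)) = 226000: 1 + 34.146·e^(−0.684t) = 1.9159, so e^(−0.684t) = 0.0268238.
−0.684·t = ln(0.0268238) = -3.6185, so t = 3.6185/0.684 = 5.2902.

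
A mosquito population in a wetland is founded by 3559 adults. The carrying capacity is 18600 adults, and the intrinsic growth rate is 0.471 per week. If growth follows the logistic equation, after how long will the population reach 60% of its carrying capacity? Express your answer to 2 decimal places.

A = (K − N₀)/N₀ = (18600 − 3559)/3559 = 4.2262.
Solve 18600/(1 + 4.2262·e^(−0.471t)) = 11160: 1 + 4.2262·e^(−0.471t) = 1.6667, so e^(−0.471t) = 0.157747.
−0.471·t = ln(0.157747) = -1.8468, so t = 1.8468/0.471 = 3.9209.

3.92 weeks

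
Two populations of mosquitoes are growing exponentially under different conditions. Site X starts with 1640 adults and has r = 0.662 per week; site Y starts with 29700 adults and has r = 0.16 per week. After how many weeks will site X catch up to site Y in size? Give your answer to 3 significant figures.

Set 1640·e^(0.662t) = 29700·e^(0.16t).
e^((0.662 − 0.16)t) = 29700/1640 → e^(0.502·t) = 18.11.
0.502·t = ln(18.11) = 2.8965, so t = 2.8965/0.502 = 5.7698.

5.77 weeks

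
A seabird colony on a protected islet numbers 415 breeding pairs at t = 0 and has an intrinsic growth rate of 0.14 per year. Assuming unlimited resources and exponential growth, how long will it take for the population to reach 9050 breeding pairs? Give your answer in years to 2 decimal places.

Set N₀·e^(rt) = 9050: e^(0.14·t) = 9050/415 = 21.807.
0.14·t = ln(21.807) = 3.0822, so t = 3.0822/0.14 = 22.016.

22.02 years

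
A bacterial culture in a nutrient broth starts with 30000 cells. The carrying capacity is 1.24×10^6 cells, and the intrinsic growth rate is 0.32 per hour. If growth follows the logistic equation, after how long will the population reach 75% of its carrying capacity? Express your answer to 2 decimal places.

14.99 hours

A = (K − N₀)/N₀ = (1.24×10^6 − 30000)/30000 = 40.333.
Solve 1.24×10^6/(1 + 40.333·e^(−0.32t)) = 930000: 1 + 40.333·e^(−0.32t) = 1.3333, so e^(−0.32t) = 0.00826446.
−0.32·t = ln(0.00826446) = -4.7958, so t = 4.7958/0.32 = 14.987.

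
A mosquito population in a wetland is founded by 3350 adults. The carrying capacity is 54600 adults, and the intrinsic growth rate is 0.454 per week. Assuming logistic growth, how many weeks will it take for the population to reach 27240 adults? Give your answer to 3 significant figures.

6.00 weeks

A = (K − N₀)/N₀ = (54600 − 3350)/3350 = 15.299.
Solve 54600/(1 + 15.299·e^(−0.454t)) = 27240: 1 + 15.299·e^(−0.454t) = 2.0044, so e^(−0.454t) = 0.0656538.
−0.454·t = ln(0.0656538) = -2.7234, so t = 2.7234/0.454 = 5.9986.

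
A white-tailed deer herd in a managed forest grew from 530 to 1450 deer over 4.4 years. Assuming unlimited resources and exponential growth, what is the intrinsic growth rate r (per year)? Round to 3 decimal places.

0.229 per year

From N(t) = N₀·e^(rt): e^(r·4.4) = 1450/530 = 2.7358.
r·4.4 = ln(2.7358) = 1.0064, so r = 1.0064/4.4 = 0.22874.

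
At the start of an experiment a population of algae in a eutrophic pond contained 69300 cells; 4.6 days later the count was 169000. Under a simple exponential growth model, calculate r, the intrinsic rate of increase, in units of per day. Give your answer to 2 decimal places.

0.19 per day

From N(t) = N₀·e^(rt): e^(r·4.6) = 169000/69300 = 2.4387.
r·4.6 = ln(2.4387) = 0.89145, so r = 0.89145/4.6 = 0.19379.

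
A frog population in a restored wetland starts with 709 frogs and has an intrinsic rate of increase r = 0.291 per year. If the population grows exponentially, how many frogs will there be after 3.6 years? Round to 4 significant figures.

N(t) = N₀·e^(rt) = 709 × e^(0.291×3.6) = 709 × e^1.048.
e^1.048 ≈ 2.8508, so N ≈ 709 × 2.8508 = 2021.22.

2021 frogs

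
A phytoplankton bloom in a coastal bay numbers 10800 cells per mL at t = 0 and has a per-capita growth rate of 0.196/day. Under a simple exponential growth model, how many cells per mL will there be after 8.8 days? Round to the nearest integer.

N(t) = N₀·e^(rt) = 10800 × e^(0.196×8.8) = 10800 × e^1.725.
e^1.725 ≈ 5.6114, so N ≈ 10800 × 5.6114 = 60603.1.

60603 cells per mL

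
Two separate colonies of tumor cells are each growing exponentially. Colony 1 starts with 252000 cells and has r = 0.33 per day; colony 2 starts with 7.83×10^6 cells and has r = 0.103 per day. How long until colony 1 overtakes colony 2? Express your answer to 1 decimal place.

15.1 days

Set 252000·e^(0.33t) = 7.83×10^6·e^(0.103t).
e^((0.33 − 0.103)t) = 7.83×10^6/252000 → e^(0.227·t) = 31.071.
0.227·t = ln(31.071) = 3.4363, so t = 3.4363/0.227 = 15.138.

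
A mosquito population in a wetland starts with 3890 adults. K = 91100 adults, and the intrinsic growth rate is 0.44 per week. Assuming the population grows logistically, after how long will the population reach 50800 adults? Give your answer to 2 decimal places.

A = (K − N₀)/N₀ = (91100 − 3890)/3890 = 22.419.
Solve 91100/(1 + 22.419·e^(−0.44t)) = 50800: 1 + 22.419·e^(−0.44t) = 1.7933, so e^(−0.44t) = 0.0353854.
−0.44·t = ln(0.0353854) = -3.3415, so t = 3.3415/0.44 = 7.5942.

7.59 weeks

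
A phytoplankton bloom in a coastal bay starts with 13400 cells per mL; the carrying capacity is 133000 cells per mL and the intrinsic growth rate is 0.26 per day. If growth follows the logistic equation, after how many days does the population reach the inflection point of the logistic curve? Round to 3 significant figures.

Logistic growth is fastest at N = K/2 = 66500.
A = (K − N₀)/N₀ = 8.9254. Set K/(1 + A·e^(−rt)) = K/2 → A·e^(−rt) = 1.
e^(−0.26t) = 1/8.9254 = 0.11204, so t = ln(8.9254)/0.26 = 2.1889/0.26 = 8.4188.

8.42 days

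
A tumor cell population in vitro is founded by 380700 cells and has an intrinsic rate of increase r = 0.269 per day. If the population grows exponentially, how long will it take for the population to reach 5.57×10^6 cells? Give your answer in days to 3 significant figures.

9.97 days

Set N₀·e^(rt) = 5.57×10^6: e^(0.269·t) = 5.57×10^6/380700 = 14.631.
0.269·t = ln(14.631) = 2.6831, so t = 2.6831/0.269 = 9.9745.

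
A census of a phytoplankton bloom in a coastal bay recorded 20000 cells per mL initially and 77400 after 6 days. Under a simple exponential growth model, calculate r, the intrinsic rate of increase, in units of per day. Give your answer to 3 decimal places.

0.226 per day

From N(t) = N₀·e^(rt): e^(r·6) = 77400/20000 = 3.87.
r·6 = ln(3.87) = 1.3533, so r = 1.3533/6 = 0.22554.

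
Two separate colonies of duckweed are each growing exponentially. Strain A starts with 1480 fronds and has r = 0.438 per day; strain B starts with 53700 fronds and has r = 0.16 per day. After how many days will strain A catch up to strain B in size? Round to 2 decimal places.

12.92 days

Set 1480·e^(0.438t) = 53700·e^(0.16t).
e^((0.438 − 0.16)t) = 53700/1480 → e^(0.278·t) = 36.284.
0.278·t = ln(36.284) = 3.5914, so t = 3.5914/0.278 = 12.919.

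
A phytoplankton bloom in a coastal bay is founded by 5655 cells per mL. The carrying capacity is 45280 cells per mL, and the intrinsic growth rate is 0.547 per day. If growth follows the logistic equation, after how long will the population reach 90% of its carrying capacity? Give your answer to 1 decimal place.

A = (K − N₀)/N₀ = (45280 − 5655)/5655 = 7.0071.
Solve 45280/(1 + 7.0071·e^(−0.547t)) = 40752: 1 + 7.0071·e^(−0.547t) = 1.1111, so e^(−0.547t) = 0.015857.
−0.547·t = ln(0.015857) = -4.1441, so t = 4.1441/0.547 = 7.5761.

7.6 days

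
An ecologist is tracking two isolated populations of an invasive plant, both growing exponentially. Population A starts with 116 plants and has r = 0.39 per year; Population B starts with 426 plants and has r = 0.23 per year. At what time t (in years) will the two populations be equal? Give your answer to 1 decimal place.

Set 116·e^(0.39t) = 426·e^(0.23t).
e^((0.39 − 0.23)t) = 426/116 → e^(0.16·t) = 3.6724.
0.16·t = ln(3.6724) = 1.3008, so t = 1.3008/0.16 = 8.1303.

8.1 years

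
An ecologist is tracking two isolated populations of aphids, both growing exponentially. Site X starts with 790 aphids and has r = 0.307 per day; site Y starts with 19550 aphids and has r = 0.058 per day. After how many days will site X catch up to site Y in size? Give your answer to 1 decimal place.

Set 790·e^(0.307t) = 19550·e^(0.058t).
e^((0.307 − 0.058)t) = 19550/790 → e^(0.249·t) = 24.747.
0.249·t = ln(24.747) = 3.2087, so t = 3.2087/0.249 = 12.886.

12.9 days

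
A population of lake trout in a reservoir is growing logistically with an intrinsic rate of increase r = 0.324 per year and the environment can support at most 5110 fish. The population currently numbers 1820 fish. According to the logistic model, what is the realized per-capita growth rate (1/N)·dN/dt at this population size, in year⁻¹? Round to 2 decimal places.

(1/N)·dN/dt = r(1 − N/K) = 0.324 × (1 − 1820/5110).
= 0.324 × 0.64384 = 0.2086.

0.21 per year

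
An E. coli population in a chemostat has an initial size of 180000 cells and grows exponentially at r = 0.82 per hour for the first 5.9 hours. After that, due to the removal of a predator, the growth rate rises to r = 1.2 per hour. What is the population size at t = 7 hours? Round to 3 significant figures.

Phase 1: N(5.9) = 180000·e^(0.82×5.9) = 180000·e^4.838 = 2.2719×10^7.
Phase 2 runs for 7 − 5.9 = 1.1 hours at r = 1.2.
N(7) = 2.2719×10^7·e^(1.2×1.1) = 2.2719×10^7·e^1.32 = 8.504679×10^7.

85000000 cells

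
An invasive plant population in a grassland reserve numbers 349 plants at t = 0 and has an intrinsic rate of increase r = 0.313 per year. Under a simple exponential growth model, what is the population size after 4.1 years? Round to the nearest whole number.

N(t) = N₀·e^(rt) = 349 × e^(0.313×4.1) = 349 × e^1.283.
e^1.283 ≈ 3.6085, so N ≈ 349 × 3.6085 = 1259.38.

1259 plants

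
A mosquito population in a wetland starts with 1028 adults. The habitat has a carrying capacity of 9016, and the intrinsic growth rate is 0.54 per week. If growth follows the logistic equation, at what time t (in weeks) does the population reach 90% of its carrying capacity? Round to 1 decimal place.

7.9 weeks

A = (K − N₀)/N₀ = (9016 − 1028)/1028 = 7.7704.
Solve 9016/(1 + 7.7704·e^(−0.54t)) = 8114.4: 1 + 7.7704·e^(−0.54t) = 1.1111, so e^(−0.54t) = 0.0142992.
−0.54·t = ln(0.0142992) = -4.2475, so t = 4.2475/0.54 = 7.8658.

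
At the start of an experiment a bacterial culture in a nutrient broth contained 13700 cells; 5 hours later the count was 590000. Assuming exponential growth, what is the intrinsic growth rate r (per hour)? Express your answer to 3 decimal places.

0.753 per hour

From N(t) = N₀·e^(rt): e^(r·5) = 590000/13700 = 43.066.
r·5 = ln(43.066) = 3.7627, so r = 3.7627/5 = 0.75255.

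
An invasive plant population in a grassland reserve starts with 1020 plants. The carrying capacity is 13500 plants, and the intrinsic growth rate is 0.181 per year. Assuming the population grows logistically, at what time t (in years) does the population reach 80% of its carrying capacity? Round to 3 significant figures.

21.5 years

A = (K − N₀)/N₀ = (13500 − 1020)/1020 = 12.235.
Solve 13500/(1 + 12.235·e^(−0.181t)) = 10800: 1 + 12.235·e^(−0.181t) = 1.25, so e^(−0.181t) = 0.0204327.
−0.181·t = ln(0.0204327) = -3.8906, so t = 3.8906/0.181 = 21.495.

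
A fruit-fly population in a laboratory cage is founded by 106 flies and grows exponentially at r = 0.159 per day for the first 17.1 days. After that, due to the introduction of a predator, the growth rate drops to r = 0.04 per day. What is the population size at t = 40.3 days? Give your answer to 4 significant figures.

Phase 1: N(17.1) = 106·e^(0.159×17.1) = 106·e^2.719 = 1607.35.
Phase 2 runs for 40.3 − 17.1 = 23.2 days at r = 0.04.
N(40.3) = 1607.35·e^(0.04×23.2) = 1607.35·e^0.928 = 4065.69.

4066 flies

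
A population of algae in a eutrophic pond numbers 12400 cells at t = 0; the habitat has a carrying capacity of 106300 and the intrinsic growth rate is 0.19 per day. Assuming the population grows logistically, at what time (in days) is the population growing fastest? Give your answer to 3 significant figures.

Logistic growth is fastest at N = K/2 = 53150.
A = (K − N₀)/N₀ = 7.5726. Set K/(1 + A·e^(−rt)) = K/2 → A·e^(−rt) = 1.
e^(−0.19t) = 1/7.5726 = 0.132055, so t = ln(7.5726)/0.19 = 2.0245/0.19 = 10.655.

10.7 days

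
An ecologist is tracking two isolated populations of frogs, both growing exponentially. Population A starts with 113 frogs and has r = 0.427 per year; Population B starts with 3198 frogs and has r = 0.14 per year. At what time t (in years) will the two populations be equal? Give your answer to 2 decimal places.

Set 113·e^(0.427t) = 3198·e^(0.14t).
e^((0.427 − 0.14)t) = 3198/113 → e^(0.287·t) = 28.301.
0.287·t = ln(28.301) = 3.3429, so t = 3.3429/0.287 = 11.648.

11.65 years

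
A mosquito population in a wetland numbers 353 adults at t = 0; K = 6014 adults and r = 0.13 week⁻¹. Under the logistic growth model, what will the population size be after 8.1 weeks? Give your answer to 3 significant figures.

A = (K − N₀)/N₀ = (6014 − 353)/353 = 16.037.
N(t) = K/(1 + A·e^(−rt)) = 6014/(1 + 16.037×e^(−0.13×8.1)).
e^(−1.053) = 0.34889; denominator = 1 + 16.037×0.34889 = 6.5951.
N = 6014/6.5951 = 911.892.

912 adults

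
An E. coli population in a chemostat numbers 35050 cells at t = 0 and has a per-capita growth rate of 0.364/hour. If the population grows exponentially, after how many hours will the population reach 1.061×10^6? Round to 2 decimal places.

9.37 hours

Set N₀·e^(rt) = 1.061×10^6: e^(0.364·t) = 1.061×10^6/35050 = 30.271.
0.364·t = ln(30.271) = 3.4102, so t = 3.4102/0.364 = 9.3687.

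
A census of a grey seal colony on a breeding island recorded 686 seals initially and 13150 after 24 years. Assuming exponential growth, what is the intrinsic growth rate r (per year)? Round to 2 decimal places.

0.12 per year

From N(t) = N₀·e^(rt): e^(r·24) = 13150/686 = 19.169.
r·24 = ln(19.169) = 2.9533, so r = 2.9533/24 = 0.12305.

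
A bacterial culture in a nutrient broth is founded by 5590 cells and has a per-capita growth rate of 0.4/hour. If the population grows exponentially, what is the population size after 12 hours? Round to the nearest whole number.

679243 cells

N(t) = N₀·e^(rt) = 5590 × e^(0.4×12) = 5590 × e^4.8.
e^4.8 ≈ 121.51, so N ≈ 5590 × 121.51 = 679243.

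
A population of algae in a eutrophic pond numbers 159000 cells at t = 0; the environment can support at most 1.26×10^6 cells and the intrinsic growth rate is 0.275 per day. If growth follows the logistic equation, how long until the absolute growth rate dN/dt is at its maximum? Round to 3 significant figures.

Logistic growth is fastest at N = K/2 = 630000.
A = (K − N₀)/N₀ = 6.9245. Set K/(1 + A·e^(−rt)) = K/2 → A·e^(−rt) = 1.
e^(−0.275t) = 1/6.9245 = 0.144414, so t = ln(6.9245)/0.275 = 1.9351/0.275 = 7.0366.

7.04 days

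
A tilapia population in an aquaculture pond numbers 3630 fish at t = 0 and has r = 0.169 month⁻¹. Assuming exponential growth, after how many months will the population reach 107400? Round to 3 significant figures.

20.0 months

Set N₀·e^(rt) = 107400: e^(0.169·t) = 107400/3630 = 29.587.
0.169·t = ln(29.587) = 3.3873, so t = 3.3873/0.169 = 20.043.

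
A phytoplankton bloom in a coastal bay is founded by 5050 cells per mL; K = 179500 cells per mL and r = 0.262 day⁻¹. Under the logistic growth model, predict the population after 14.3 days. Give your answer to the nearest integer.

A = (K − N₀)/N₀ = (179500 − 5050)/5050 = 34.545.
N(t) = K/(1 + A·e^(−rt)) = 179500/(1 + 34.545×e^(−0.262×14.3)).
e^(−3.747) = 0.023598; denominator = 1 + 34.545×0.023598 = 1.8152.
N = 179500/1.8152 = 98888.4.

98888 cells per mL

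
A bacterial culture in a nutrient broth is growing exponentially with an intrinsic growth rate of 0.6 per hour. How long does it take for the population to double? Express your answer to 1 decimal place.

Doubling time t_d = ln(2)/r = 0.6931/0.6 = 1.1552.

1.2 hours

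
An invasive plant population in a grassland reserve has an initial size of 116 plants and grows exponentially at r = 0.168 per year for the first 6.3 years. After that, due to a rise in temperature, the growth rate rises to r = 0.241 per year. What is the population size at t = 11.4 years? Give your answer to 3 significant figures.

1140 plants

Phase 1: N(6.3) = 116·e^(0.168×6.3) = 116·e^1.058 = 334.284.
Phase 2 runs for 11.4 − 6.3 = 5.1 years at r = 0.241.
N(11.4) = 334.284·e^(0.241×5.1) = 334.284·e^1.229 = 1142.63.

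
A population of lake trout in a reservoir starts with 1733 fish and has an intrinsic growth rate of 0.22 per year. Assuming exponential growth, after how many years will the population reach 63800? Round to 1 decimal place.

Set N₀·e^(rt) = 63800: e^(0.22·t) = 63800/1733 = 36.815.
0.22·t = ln(36.815) = 3.6059, so t = 3.6059/0.22 = 16.39.

16.4 years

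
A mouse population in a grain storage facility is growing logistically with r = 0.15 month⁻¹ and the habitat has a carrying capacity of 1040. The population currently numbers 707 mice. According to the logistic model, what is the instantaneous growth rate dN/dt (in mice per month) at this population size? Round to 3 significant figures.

34.0 mice per month

dN/dt = rN(1 − N/K) = 0.15 × 707 × (1 − 707/1040).
1 − 707/1040 = 0.32019; dN/dt = 0.15 × 707 × 0.32019 = 33.956.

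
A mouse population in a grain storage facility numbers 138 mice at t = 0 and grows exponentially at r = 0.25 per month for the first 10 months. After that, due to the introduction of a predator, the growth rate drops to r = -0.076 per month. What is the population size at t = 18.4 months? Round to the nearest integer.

Phase 1: N(10) = 138·e^(0.25×10) = 138·e^2.5 = 1681.18.
Phase 2 runs for 18.4 − 10 = 8.4 months at r = -0.076.
N(18.4) = 1681.18·e^(-0.076×8.4) = 1681.18·e^-0.6384 = 887.895.

888 mice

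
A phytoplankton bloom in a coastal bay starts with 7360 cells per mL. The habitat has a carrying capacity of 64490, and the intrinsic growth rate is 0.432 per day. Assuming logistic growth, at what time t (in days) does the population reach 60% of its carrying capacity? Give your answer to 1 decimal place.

5.7 days

A = (K − N₀)/N₀ = (64490 − 7360)/7360 = 7.7622.
Solve 64490/(1 + 7.7622·e^(−0.432t)) = 38694: 1 + 7.7622·e^(−0.432t) = 1.6667, so e^(−0.432t) = 0.085886.
−0.432·t = ln(0.085886) = -2.4547, so t = 2.4547/0.432 = 5.6823.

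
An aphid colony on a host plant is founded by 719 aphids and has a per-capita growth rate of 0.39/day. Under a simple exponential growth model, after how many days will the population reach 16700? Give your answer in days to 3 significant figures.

Set N₀·e^(rt) = 16700: e^(0.39·t) = 16700/719 = 23.227.
0.39·t = ln(23.227) = 3.1453, so t = 3.1453/0.39 = 8.0649.

8.06 days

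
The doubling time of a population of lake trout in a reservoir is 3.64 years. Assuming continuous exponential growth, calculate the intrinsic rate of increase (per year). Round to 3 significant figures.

0.190 per year

r = ln(2)/t_d = 0.6931/3.64 = 0.19043.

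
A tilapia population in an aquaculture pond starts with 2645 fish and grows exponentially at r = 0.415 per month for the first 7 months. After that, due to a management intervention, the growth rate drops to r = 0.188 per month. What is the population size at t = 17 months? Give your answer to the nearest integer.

316610 fish

Phase 1: N(7) = 2645·e^(0.415×7) = 2645·e^2.905 = 48311.6.
Phase 2 runs for 17 − 7 = 10 months at r = 0.188.
N(17) = 48311.6·e^(0.188×10) = 48311.6·e^1.88 = 316610.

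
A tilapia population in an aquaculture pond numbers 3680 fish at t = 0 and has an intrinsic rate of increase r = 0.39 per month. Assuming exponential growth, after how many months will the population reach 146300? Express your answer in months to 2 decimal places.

Set N₀·e^(rt) = 146300: e^(0.39·t) = 146300/3680 = 39.755.
0.39·t = ln(39.755) = 3.6827, so t = 3.6827/0.39 = 9.4429.

9.44 months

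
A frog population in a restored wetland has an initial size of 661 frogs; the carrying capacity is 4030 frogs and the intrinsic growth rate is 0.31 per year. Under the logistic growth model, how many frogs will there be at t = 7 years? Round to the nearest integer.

A = (K − N₀)/N₀ = (4030 − 661)/661 = 5.0968.
N(t) = K/(1 + A·e^(−rt)) = 4030/(1 + 5.0968×e^(−0.31×7)).
e^(−2.17) = 0.11418; denominator = 1 + 5.0968×0.11418 = 1.5819.
N = 4030/1.5819 = 2547.5.

2547 frogs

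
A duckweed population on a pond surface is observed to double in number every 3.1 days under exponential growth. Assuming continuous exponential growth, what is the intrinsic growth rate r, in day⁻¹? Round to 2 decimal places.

r = ln(2)/t_d = 0.6931/3.1 = 0.2236.

0.22 per day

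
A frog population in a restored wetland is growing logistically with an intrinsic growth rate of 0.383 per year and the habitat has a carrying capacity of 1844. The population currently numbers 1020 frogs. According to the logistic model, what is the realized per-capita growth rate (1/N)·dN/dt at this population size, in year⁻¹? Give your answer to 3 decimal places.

0.171 per year

(1/N)·dN/dt = r(1 − N/K) = 0.383 × (1 − 1020/1844).
= 0.383 × 0.44685 = 0.17115.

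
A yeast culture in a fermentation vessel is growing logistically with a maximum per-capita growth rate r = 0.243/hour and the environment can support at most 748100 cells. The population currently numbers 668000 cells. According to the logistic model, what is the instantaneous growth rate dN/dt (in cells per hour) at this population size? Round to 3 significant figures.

17400 cells per hour

dN/dt = rN(1 − N/K) = 0.243 × 668000 × (1 − 668000/748100).
1 − 668000/748100 = 0.10707; dN/dt = 0.243 × 668000 × 0.10707 = 17380.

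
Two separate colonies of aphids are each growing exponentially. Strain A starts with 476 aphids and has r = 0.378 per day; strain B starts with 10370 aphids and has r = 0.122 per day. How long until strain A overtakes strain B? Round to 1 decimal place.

12.0 days

Set 476·e^(0.378t) = 10370·e^(0.122t).
e^((0.378 − 0.122)t) = 10370/476 → e^(0.256·t) = 21.786.
0.256·t = ln(21.786) = 3.0813, so t = 3.0813/0.256 = 12.036.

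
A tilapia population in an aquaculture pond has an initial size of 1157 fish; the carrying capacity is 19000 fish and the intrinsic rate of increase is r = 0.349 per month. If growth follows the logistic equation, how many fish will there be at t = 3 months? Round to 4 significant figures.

A = (K − N₀)/N₀ = (19000 − 1157)/1157 = 15.422.
N(t) = K/(1 + A·e^(−rt)) = 19000/(1 + 15.422×e^(−0.349×3)).
e^(−1.047) = 0.35099; denominator = 1 + 15.422×0.35099 = 6.4129.
N = 19000/6.4129 = 2962.79.

2963 fish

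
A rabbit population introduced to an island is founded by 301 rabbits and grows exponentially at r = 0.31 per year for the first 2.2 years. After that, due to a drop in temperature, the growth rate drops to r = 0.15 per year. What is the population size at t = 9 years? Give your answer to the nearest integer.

1651 rabbits

Phase 1: N(2.2) = 301·e^(0.31×2.2) = 301·e^0.682 = 595.327.
Phase 2 runs for 9 − 2.2 = 6.8 years at r = 0.15.
N(9) = 595.327·e^(0.15×6.8) = 595.327·e^1.02 = 1650.96.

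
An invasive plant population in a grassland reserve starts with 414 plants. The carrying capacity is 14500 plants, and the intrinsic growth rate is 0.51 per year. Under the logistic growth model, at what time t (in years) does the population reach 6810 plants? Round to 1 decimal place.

A = (K − N₀)/N₀ = (14500 − 414)/414 = 34.024.
Solve 14500/(1 + 34.024·e^(−0.51t)) = 6810: 1 + 34.024·e^(−0.51t) = 2.1292, so e^(−0.51t) = 0.0331888.
−0.51·t = ln(0.0331888) = -3.4055, so t = 3.4055/0.51 = 6.6775.

6.7 years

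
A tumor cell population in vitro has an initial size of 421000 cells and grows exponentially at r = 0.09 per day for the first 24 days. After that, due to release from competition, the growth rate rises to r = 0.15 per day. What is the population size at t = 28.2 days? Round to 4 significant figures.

Phase 1: N(24) = 421000·e^(0.09×24) = 421000·e^2.16 = 3.650549×10^6.
Phase 2 runs for 28.2 − 24 = 4.2 days at r = 0.15.
N(28.2) = 3.650549×10^6·e^(0.15×4.2) = 3.650549×10^6·e^0.63 = 6.854309×10^6.

6854000 cells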